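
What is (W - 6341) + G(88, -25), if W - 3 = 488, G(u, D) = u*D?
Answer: -8050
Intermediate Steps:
G(u, D) = D*u
W = 491 (W = 3 + 488 = 491)
(W - 6341) + G(88, -25) = (491 - 6341) - 25*88 = -5850 - 2200 = -8050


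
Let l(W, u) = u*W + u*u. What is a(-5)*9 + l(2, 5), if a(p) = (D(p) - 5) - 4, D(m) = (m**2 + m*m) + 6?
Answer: 458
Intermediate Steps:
D(m) = 6 + 2*m**2 (D(m) = (m**2 + m**2) + 6 = 2*m**2 + 6 = 6 + 2*m**2)
a(p) = -3 + 2*p**2 (a(p) = ((6 + 2*p**2) - 5) - 4 = (1 + 2*p**2) - 4 = -3 + 2*p**2)
l(W, u) = u**2 + W*u (l(W, u) = W*u + u**2 = u**2 + W*u)
a(-5)*9 + l(2, 5) = (-3 + 2*(-5)**2)*9 + 5*(2 + 5) = (-3 + 2*25)*9 + 5*7 = (-3 + 50)*9 + 35 = 47*9 + 35 = 423 + 35 = 458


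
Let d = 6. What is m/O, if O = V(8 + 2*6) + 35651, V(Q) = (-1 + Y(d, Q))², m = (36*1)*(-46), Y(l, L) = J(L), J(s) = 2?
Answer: -138/2971 ≈ -0.046449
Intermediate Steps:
Y(l, L) = 2
m = -1656 (m = 36*(-46) = -1656)
V(Q) = 1 (V(Q) = (-1 + 2)² = 1² = 1)
O = 35652 (O = 1 + 35651 = 35652)
m/O = -1656/35652 = -1656*1/35652 = -138/2971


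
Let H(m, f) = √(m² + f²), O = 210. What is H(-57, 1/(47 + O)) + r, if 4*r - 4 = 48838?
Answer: 24421/2 + √214593202/257 ≈ 12268.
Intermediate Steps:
r = 24421/2 (r = 1 + (¼)*48838 = 1 + 24419/2 = 24421/2 ≈ 12211.)
H(m, f) = √(f² + m²)
H(-57, 1/(47 + O)) + r = √((1/(47 + 210))² + (-57)²) + 24421/2 = √((1/257)² + 3249) + 24421/2 = √(1/66049 + 3249) + 24421/2 = √(214593202/66049) + 24421/2 = √214593202/257 + 24421/2 = 24421/2 + √214593202/257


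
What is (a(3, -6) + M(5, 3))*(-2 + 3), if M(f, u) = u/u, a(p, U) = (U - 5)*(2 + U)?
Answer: 45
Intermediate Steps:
a(p, U) = (-5 + U)*(2 + U)
M(f, u) = 1
(a(3, -6) + M(5, 3))*(-2 + 3) = ((-10 + (-6)² - 3*(-6)) + 1)*(-2 + 3) = ((-10 + 36 + 18) + 1)*1 = (44 + 1)*1 = 45*1 = 45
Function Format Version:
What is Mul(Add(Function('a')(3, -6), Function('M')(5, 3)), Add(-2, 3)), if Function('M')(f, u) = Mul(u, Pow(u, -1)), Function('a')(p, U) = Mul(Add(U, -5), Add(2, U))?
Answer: 45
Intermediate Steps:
Function('a')(p, U) = Mul(Add(-5, U), Add(2, U))
Function('M')(f, u) = 1
Mul(Add(Function('a')(3, -6), Function('M')(5, 3)), Add(-2, 3)) = Mul(Add(Add(-10, Pow(-6, 2), Mul(-3, -6)), 1), Add(-2, 3)) = Mul(Add(Add(-10, 36, 18), 1), 1) = Mul(Add(44, 1), 1) = Mul(45, 1) = 45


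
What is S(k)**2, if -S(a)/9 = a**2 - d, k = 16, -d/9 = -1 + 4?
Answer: 6487209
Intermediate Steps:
d = -27 (d = -9*(-1 + 4) = -9*3 = -27)
S(a) = -243 - 9*a**2 (S(a) = -9*(a**2 - 1*(-27)) = -9*(a**2 + 27) = -9*(27 + a**2) = -243 - 9*a**2)
S(k)**2 = (-243 - 9*16**2)**2 = (-243 - 9*256)**2 = (-243 - 2304)**2 = (-2547)**2 = 6487209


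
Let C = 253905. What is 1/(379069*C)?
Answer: 1/96247514445 ≈ 1.0390e-11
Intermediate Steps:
1/(379069*C) = 1/(379069*253905) = (1/379069)*(1/253905) = 1/96247514445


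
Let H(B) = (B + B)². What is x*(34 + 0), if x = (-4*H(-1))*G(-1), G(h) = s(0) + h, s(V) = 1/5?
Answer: 2176/5 ≈ 435.20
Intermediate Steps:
s(V) = ⅕
G(h) = ⅕ + h
H(B) = 4*B² (H(B) = (2*B)² = 4*B²)
x = 64/5 (x = (-16*(-1)²)*(⅕ - 1) = -16*(-⅘) = 64/5 ≈ 12.800)
x*(34 + 0) = 64*(34 + 0)/5 = (64/5)*34 = 2176/5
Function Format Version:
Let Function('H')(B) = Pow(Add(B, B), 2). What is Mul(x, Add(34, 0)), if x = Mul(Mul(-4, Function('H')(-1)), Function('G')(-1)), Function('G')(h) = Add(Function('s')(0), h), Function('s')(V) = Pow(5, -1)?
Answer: Rational(2176, 5) ≈ 435.20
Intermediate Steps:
Function('s')(V) = Rational(1, 5)
Function('G')(h) = Add(Rational(1, 5), h)
Function('H')(B) = Mul(4, Pow(B, 2)) (Function('H')(B) = Pow(Mul(2, B), 2) = Mul(4, Pow(B, 2)))
x = Rational(64, 5) (x = Mul(Mul(-4, Mul(4, Pow(-1, 2))), Add(Rational(1, 5), -1)) = Mul(Mul(-4, Mul(4, 1)), Rational(-4, 5)) = Mul(Mul(-4, 4), Rational(-4, 5)) = Mul(-16, Rational(-4, 5)) = Rational(64, 5) ≈ 12.800)
Mul(x, Add(34, 0)) = Mul(Rational(64, 5), Add(34, 0)) = Mul(Rational(64, 5), 34) = Rational(2176, 5)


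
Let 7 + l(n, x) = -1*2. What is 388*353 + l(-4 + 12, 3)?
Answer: 136955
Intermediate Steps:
l(n, x) = -9 (l(n, x) = -7 - 1*2 = -7 - 2 = -9)
388*353 + l(-4 + 12, 3) = 388*353 - 9 = 136964 - 9 = 136955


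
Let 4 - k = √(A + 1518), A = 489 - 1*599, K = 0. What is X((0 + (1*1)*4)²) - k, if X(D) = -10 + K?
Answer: -14 + 8*√22 ≈ 23.523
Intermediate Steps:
A = -110 (A = 489 - 599 = -110)
X(D) = -10 (X(D) = -10 + 0 = -10)
k = 4 - 8*√22 (k = 4 - √(-110 + 1518) = 4 - √1408 = 4 - 8*√22 ≈ -33.523)
X((0 + (1*1)*4)²) - k = -10 - (4 - 8*√22) = -10 + (-4 + 8*√22) = -14 + 8*√22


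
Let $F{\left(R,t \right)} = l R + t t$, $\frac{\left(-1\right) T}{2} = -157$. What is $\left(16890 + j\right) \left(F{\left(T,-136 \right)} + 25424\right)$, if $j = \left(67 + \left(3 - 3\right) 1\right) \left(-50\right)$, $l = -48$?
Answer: $390601920$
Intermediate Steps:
$T = 314$ ($T = \left(-2\right) \left(-157\right) = 314$)
$j = -3350$ ($j = \left(67 + 0 \cdot 1\right) \left(-50\right) = \left(67 + 0\right) \left(-50\right) = 67 \left(-50\right) = -3350$)
$F{\left(R,t \right)} = t^{2} - 48 R$ ($F{\left(R,t \right)} = - 48 R + t t = - 48 R + t^{2} = t^{2} - 48 R$)
$\left(16890 + j\right) \left(F{\left(T,-136 \right)} + 25424\right) = \left(16890 - 3350\right) \left(\left(\left(-136\right)^{2} - 15072\right) + 25424\right) = 13540 \left(\left(18496 - 15072\right) + 25424\right) = 13540 \left(3424 + 25424\right) = 13540 \cdot 28848 = 390601920$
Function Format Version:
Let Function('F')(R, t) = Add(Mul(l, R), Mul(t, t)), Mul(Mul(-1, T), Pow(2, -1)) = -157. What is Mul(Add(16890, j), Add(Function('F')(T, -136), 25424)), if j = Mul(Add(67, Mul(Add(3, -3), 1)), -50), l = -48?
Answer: 390601920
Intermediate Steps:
T = 314 (T = Mul(-2, -157) = 314)
j = -3350 (j = Mul(Add(67, Mul(0, 1)), -50) = Mul(Add(67, 0), -50) = Mul(67, -50) = -3350)
Function('F')(R, t) = Add(Pow(t, 2), Mul(-48, R)) (Function('F')(R, t) = Add(Mul(-48, R), Mul(t, t)) = Add(Mul(-48, R), Pow(t, 2)) = Add(Pow(t, 2), Mul(-48, R)))
Mul(Add(16890, j), Add(Function('F')(T, -136), 25424)) = Mul(Add(16890, -3350), Add(Add(Pow(-136, 2), Mul(-48, 314)), 25424)) = Mul(13540, Add(Add(18496, -15072), 25424)) = Mul(13540, Add(3424, 25424)) = Mul(13540, 28848) = 390601920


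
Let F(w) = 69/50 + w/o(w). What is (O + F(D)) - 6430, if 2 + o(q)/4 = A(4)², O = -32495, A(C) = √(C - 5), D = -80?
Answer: -5837543/150 ≈ -38917.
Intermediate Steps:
A(C) = √(-5 + C)
o(q) = -12 (o(q) = -8 + 4*(√(-5 + 4))² = -8 + 4*(√(-1))² = -8 + 4*I² = -8 + 4*(-1) = -8 - 4 = -12)
F(w) = 69/50 - w/12 (F(w) = 69/50 + w/(-12) = 69*(1/50) + w*(-1/12) = 69/50 - w/12)
(O + F(D)) - 6430 = (-32495 + (69/50 - 1/12*(-80))) - 6430 = (-32495 + (69/50 + 20/3)) - 6430 = (-32495 + 1207/150) - 6430 = -4873043/150 - 6430 = -5837543/150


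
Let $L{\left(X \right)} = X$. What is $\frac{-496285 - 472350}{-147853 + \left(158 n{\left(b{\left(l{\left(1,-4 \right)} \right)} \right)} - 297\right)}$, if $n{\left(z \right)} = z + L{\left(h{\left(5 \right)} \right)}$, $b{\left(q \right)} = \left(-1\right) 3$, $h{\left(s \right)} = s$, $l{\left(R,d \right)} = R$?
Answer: $\frac{968635}{147834} \approx 6.5522$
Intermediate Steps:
$b{\left(q \right)} = -3$
$n{\left(z \right)} = 5 + z$ ($n{\left(z \right)} = z + 5 = 5 + z$)
$\frac{-496285 - 472350}{-147853 + \left(158 n{\left(b{\left(l{\left(1,-4 \right)} \right)} \right)} - 297\right)} = \frac{-496285 - 472350}{-147853 - \left(297 - 158 \left(5 - 3\right)\right)} = - \frac{968635}{-147853 + \left(158 \cdot 2 - 297\right)} = - \frac{968635}{-147853 + \left(316 - 297\right)} = - \frac{968635}{-147853 + 19} = - \frac{968635}{-147834} = \left(-968635\right) \left(- \frac{1}{147834}\right) = \frac{968635}{147834}$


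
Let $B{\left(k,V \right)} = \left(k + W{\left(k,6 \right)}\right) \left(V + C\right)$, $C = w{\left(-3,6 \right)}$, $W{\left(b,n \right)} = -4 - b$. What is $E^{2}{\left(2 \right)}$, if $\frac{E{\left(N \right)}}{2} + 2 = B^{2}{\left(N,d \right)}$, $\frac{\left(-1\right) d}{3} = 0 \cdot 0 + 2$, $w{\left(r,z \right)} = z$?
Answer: $16$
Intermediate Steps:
$C = 6$
$d = -6$ ($d = - 3 \left(0 \cdot 0 + 2\right) = - 3 \left(0 + 2\right) = \left(-3\right) 2 = -6$)
$B{\left(k,V \right)} = -24 - 4 V$ ($B{\left(k,V \right)} = \left(k - \left(4 + k\right)\right) \left(V + 6\right) = - 4 \left(6 + V\right) = -24 - 4 V$)
$E{\left(N \right)} = -4$ ($E{\left(N \right)} = -4 + 2 \left(-24 - -24\right)^{2} = -4 + 2 \left(-24 + 24\right)^{2} = -4 + 2 \cdot 0^{2} = -4 + 2 \cdot 0 = -4 + 0 = -4$)
$E^{2}{\left(2 \right)} = \left(-4\right)^{2} = 16$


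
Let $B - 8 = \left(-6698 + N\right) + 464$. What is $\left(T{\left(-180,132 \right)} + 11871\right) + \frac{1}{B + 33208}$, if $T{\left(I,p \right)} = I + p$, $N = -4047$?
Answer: $\frac{271160506}{22935} \approx 11823.0$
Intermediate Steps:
$B = -10273$ ($B = 8 + \left(\left(-6698 - 4047\right) + 464\right) = 8 + \left(-10745 + 464\right) = 8 - 10281 = -10273$)
$\left(T{\left(-180,132 \right)} + 11871\right) + \frac{1}{B + 33208} = \left(\left(-180 + 132\right) + 11871\right) + \frac{1}{-10273 + 33208} = \left(-48 + 11871\right) + \frac{1}{22935} = 11823 + \frac{1}{22935} = \frac{271160506}{22935}$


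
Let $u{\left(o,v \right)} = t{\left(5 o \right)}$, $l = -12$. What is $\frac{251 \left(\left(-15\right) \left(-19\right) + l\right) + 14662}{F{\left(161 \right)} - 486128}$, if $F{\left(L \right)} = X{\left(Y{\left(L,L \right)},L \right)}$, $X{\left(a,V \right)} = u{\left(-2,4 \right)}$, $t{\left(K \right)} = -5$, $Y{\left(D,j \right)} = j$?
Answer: $- \frac{83185}{486133} \approx -0.17112$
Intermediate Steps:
$u{\left(o,v \right)} = -5$
$X{\left(a,V \right)} = -5$
$F{\left(L \right)} = -5$
$\frac{251 \left(\left(-15\right) \left(-19\right) + l\right) + 14662}{F{\left(161 \right)} - 486128} = \frac{251 \left(\left(-15\right) \left(-19\right) - 12\right) + 14662}{-5 - 486128} = \frac{251 \left(285 - 12\right) + 14662}{-486133} = \left(251 \cdot 273 + 14662\right) \left(- \frac{1}{486133}\right) = \left(68523 + 14662\right) \left(- \frac{1}{486133}\right) = 83185 \left(- \frac{1}{486133}\right) = - \frac{83185}{486133}$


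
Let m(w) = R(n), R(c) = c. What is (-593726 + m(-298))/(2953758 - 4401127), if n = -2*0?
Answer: 84818/206767 ≈ 0.41021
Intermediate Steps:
n = 0
m(w) = 0
(-593726 + m(-298))/(2953758 - 4401127) = (-593726 + 0)/(2953758 - 4401127) = -593726/(-1447369) = -593726*(-1/1447369) = 84818/206767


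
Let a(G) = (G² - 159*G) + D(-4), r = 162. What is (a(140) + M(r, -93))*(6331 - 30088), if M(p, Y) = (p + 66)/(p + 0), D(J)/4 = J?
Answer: 571862666/9 ≈ 6.3540e+7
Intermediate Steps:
D(J) = 4*J
a(G) = -16 + G² - 159*G (a(G) = (G² - 159*G) + 4*(-4) = (G² - 159*G) - 16 = -16 + G² - 159*G)
M(p, Y) = (66 + p)/p
(a(140) + M(r, -93))*(6331 - 30088) = ((-16 + 140² - 159*140) + (66 + 162)/162)*(6331 - 30088) = ((-16 + 19600 - 22260) + (1/162)*228)*(-23757) = (-2676 + 38/27)*(-23757) = -72214/27*(-23757) = 571862666/9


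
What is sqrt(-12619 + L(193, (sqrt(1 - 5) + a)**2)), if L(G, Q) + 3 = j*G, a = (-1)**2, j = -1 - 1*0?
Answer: I*sqrt(12815) ≈ 113.2*I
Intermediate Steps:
j = -1 (j = -1 + 0 = -1)
a = 1
L(G, Q) = -3 - G
sqrt(-12619 + L(193, (sqrt(1 - 5) + a)**2)) = sqrt(-12619 + (-3 - 1*193)) = sqrt(-12619 + (-3 - 193)) = sqrt(-12619 - 196) = sqrt(-12815) = I*sqrt(12815)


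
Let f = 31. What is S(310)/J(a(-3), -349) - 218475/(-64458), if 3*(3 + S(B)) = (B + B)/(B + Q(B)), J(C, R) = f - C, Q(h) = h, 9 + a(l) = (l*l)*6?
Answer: 538423/150402 ≈ 3.5799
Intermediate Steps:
a(l) = -9 + 6*l² (a(l) = -9 + (l*l)*6 = -9 + l²*6 = -9 + 6*l²)
J(C, R) = 31 - C
S(B) = -8/3 (S(B) = -3 + ((B + B)/(B + B))/3 = -3 + ((2*B)/((2*B)))/3 = -3 + ((2*B)*(1/(2*B)))/3 = -3 + (⅓)*1 = -3 + ⅓ = -8/3)
S(310)/J(a(-3), -349) - 218475/(-64458) = -8/(3*(31 - (-9 + 6*(-3)²))) - 218475/(-64458) = -8/(3*(31 - (-9 + 6*9))) - 218475*(-1/64458) = -8/(3*(31 - (-9 + 54))) + 24275/7162 = -8/(3*(31 - 1*45)) + 24275/7162 = -8/(3*(31 - 45)) + 24275/7162 = -8/3/(-14) + 24275/7162 = -8/3*(-1/14) + 24275/7162 = 4/21 + 24275/7162 = 538423/150402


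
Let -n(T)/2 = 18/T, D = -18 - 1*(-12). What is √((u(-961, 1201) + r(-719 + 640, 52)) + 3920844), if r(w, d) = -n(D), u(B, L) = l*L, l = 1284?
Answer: √5462922 ≈ 2337.3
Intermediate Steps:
D = -6 (D = -18 + 12 = -6)
n(T) = -36/T
u(B, L) = 1284*L
r(w, d) = -6 (r(w, d) = -(-36)/(-6) = -(-36)*(-1)/6 = -1*6 = -6)
√((u(-961, 1201) + r(-719 + 640, 52)) + 3920844) = √((1284*1201 - 6) + 3920844) = √((1542084 - 6) + 3920844) = √(1542078 + 3920844) = √5462922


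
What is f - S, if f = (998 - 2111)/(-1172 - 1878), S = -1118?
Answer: 3411013/3050 ≈ 1118.4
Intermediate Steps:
f = 1113/3050 (f = -1113/(-3050) = -1113*(-1/3050) = 1113/3050 ≈ 0.36492)
f - S = 1113/3050 - 1*(-1118) = 1113/3050 + 1118 = 3411013/3050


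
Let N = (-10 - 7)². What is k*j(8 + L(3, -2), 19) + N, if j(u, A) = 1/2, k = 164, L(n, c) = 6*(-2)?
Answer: 371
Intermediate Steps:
L(n, c) = -12
N = 289 (N = (-17)² = 289)
j(u, A) = ½
k*j(8 + L(3, -2), 19) + N = 164*(½) + 289 = 82 + 289 = 371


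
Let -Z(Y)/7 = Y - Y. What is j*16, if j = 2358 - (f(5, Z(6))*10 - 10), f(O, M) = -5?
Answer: 38688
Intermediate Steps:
Z(Y) = 0 (Z(Y) = -7*(Y - Y) = -7*0 = 0)
j = 2418 (j = 2358 - (-5*10 - 10) = 2358 - (-50 - 10) = 2358 - 1*(-60) = 2358 + 60 = 2418)
j*16 = 2418*16 = 38688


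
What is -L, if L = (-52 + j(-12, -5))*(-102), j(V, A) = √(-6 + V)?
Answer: -5304 + 306*I*√2 ≈ -5304.0 + 432.75*I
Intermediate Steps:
L = 5304 - 306*I*√2 (L = (-52 + √(-6 - 12))*(-102) = (-52 + √(-18))*(-102) = (-52 + 3*I*√2)*(-102) = 5304 - 306*I*√2 ≈ 5304.0 - 432.75*I)
-L = -(5304 - 306*I*√2) = -5304 + 306*I*√2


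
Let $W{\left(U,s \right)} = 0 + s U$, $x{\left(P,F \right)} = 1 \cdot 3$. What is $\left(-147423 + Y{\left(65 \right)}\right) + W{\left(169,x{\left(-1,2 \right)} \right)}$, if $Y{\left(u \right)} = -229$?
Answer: $-147145$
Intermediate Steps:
$x{\left(P,F \right)} = 3$
$W{\left(U,s \right)} = U s$ ($W{\left(U,s \right)} = 0 + U s = U s$)
$\left(-147423 + Y{\left(65 \right)}\right) + W{\left(169,x{\left(-1,2 \right)} \right)} = \left(-147423 - 229\right) + 169 \cdot 3 = -147652 + 507 = -147145$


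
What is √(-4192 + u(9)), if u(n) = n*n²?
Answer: I*√3463 ≈ 58.847*I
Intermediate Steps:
u(n) = n³
√(-4192 + u(9)) = √(-4192 + 9³) = √(-4192 + 729) = √(-3463) = I*√3463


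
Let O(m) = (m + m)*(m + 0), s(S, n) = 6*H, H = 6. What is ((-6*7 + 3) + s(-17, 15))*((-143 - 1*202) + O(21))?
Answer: -1611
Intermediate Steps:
s(S, n) = 36 (s(S, n) = 6*6 = 36)
O(m) = 2*m² (O(m) = (2*m)*m = 2*m²)
((-6*7 + 3) + s(-17, 15))*((-143 - 1*202) + O(21)) = ((-6*7 + 3) + 36)*((-143 - 1*202) + 2*21²) = ((-42 + 3) + 36)*((-143 - 202) + 2*441) = (-39 + 36)*(-345 + 882) = -3*537 = -1611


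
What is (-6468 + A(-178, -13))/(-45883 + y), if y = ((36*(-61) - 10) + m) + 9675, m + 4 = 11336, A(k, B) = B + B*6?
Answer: 6559/27082 ≈ 0.24219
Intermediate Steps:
A(k, B) = 7*B (A(k, B) = B + 6*B = 7*B)
m = 11332 (m = -4 + 11336 = 11332)
y = 18801 (y = ((36*(-61) - 10) + 11332) + 9675 = ((-2196 - 10) + 11332) + 9675 = (-2206 + 11332) + 9675 = 9126 + 9675 = 18801)
(-6468 + A(-178, -13))/(-45883 + y) = (-6468 + 7*(-13))/(-45883 + 18801) = (-6468 - 91)/(-27082) = -6559*(-1/27082) = 6559/27082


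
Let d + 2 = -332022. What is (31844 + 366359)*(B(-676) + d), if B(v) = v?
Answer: -132482138100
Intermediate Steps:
d = -332024 (d = -2 - 332022 = -332024)
(31844 + 366359)*(B(-676) + d) = (31844 + 366359)*(-676 - 332024) = 398203*(-332700) = -132482138100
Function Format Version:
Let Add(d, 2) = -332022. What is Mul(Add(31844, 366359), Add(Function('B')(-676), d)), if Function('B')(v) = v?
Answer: -132482138100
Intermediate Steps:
d = -332024 (d = Add(-2, -332022) = -332024)
Mul(Add(31844, 366359), Add(Function('B')(-676), d)) = Mul(Add(31844, 366359), Add(-676, -332024)) = Mul(398203, -332700) = -132482138100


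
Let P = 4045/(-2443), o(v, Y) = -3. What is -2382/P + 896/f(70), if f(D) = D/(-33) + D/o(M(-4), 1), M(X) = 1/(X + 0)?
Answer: 5676842/4045 ≈ 1403.4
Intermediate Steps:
M(X) = 1/X
f(D) = -4*D/11 (f(D) = D/(-33) + D/(-3) = D*(-1/33) + D*(-1/3) = -D/33 - D/3 = -4*D/11)
P = -4045/2443 (P = 4045*(-1/2443) = -4045/2443 ≈ -1.6558)
-2382/P + 896/f(70) = -2382/(-4045/2443) + 896/((-4/11*70)) = -2382*(-2443/4045) + 896/(-280/11) = 5819226/4045 + 896*(-11/280) = 5819226/4045 - 176/5 = 5676842/4045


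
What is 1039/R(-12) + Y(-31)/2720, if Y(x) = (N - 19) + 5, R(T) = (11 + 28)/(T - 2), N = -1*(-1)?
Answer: -39565627/106080 ≈ -372.98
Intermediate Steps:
N = 1
R(T) = 39/(-2 + T)
Y(x) = -13 (Y(x) = (1 - 19) + 5 = -18 + 5 = -13)
1039/R(-12) + Y(-31)/2720 = 1039/((39/(-2 - 12))) - 13/2720 = 1039/((39/(-14))) - 13*1/2720 = 1039/((39*(-1/14))) - 13/2720 = 1039/(-39/14) - 13/2720 = 1039*(-14/39) - 13/2720 = -14546/39 - 13/2720 = -39565627/106080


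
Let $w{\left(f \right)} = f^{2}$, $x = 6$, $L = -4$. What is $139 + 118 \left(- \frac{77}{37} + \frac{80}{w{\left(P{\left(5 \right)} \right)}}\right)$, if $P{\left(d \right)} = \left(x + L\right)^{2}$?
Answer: $\frac{17887}{37} \approx 483.43$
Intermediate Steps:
$P{\left(d \right)} = 4$ ($P{\left(d \right)} = \left(6 - 4\right)^{2} = 2^{2} = 4$)
$139 + 118 \left(- \frac{77}{37} + \frac{80}{w{\left(P{\left(5 \right)} \right)}}\right) = 139 + 118 \left(- \frac{77}{37} + \frac{80}{4^{2}}\right) = 139 + 118 \left(\left(-77\right) \frac{1}{37} + \frac{80}{16}\right) = 139 + 118 \left(- \frac{77}{37} + 80 \cdot \frac{1}{16}\right) = 139 + 118 \left(- \frac{77}{37} + 5\right) = 139 + 118 \cdot \frac{108}{37} = 139 + \frac{12744}{37} = \frac{17887}{37}$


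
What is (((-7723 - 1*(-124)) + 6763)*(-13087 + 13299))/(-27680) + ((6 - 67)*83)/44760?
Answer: 48704753/7743480 ≈ 6.2898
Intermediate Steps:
(((-7723 - 1*(-124)) + 6763)*(-13087 + 13299))/(-27680) + ((6 - 67)*83)/44760 = (((-7723 + 124) + 6763)*212)*(-1/27680) - 61*83*(1/44760) = ((-7599 + 6763)*212)*(-1/27680) - 5063*1/44760 = -836*212*(-1/27680) - 5063/44760 = -177232*(-1/27680) - 5063/44760 = 11077/1730 - 5063/44760 = 48704753/7743480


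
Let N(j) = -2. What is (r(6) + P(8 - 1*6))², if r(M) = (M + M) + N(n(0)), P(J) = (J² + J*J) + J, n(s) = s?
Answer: 400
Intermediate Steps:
P(J) = J + 2*J² (P(J) = (J² + J²) + J = 2*J² + J = J + 2*J²)
r(M) = -2 + 2*M (r(M) = (M + M) - 2 = 2*M - 2 = -2 + 2*M)
(r(6) + P(8 - 1*6))² = ((-2 + 2*6) + (8 - 1*6)*(1 + 2*(8 - 1*6)))² = ((-2 + 12) + (8 - 6)*(1 + 2*(8 - 6)))² = (10 + 2*(1 + 2*2))² = (10 + 2*(1 + 4))² = (10 + 2*5)² = (10 + 10)² = 20² = 400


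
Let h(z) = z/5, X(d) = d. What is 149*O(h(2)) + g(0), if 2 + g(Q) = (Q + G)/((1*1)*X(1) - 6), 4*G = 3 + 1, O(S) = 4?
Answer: 2969/5 ≈ 593.80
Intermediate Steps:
h(z) = z/5 (h(z) = z*(1/5) = z/5)
G = 1 (G = (3 + 1)/4 = (1/4)*4 = 1)
g(Q) = -11/5 - Q/5 (g(Q) = -2 + (Q + 1)/((1*1)*1 - 6) = -2 + (1 + Q)/(1*1 - 6) = -2 + (1 + Q)/(1 - 6) = -2 + (1 + Q)/(-5) = -2 + (1 + Q)*(-1/5) = -2 + (-1/5 - Q/5) = -11/5 - Q/5)
149*O(h(2)) + g(0) = 149*4 + (-11/5 - 1/5*0) = 596 + (-11/5 + 0) = 596 - 11/5 = 2969/5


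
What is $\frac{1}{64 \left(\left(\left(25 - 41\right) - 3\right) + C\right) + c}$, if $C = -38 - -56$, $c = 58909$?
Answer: $\frac{1}{58845} \approx 1.6994 \cdot 10^{-5}$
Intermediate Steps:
$C = 18$ ($C = -38 + 56 = 18$)
$\frac{1}{64 \left(\left(\left(25 - 41\right) - 3\right) + C\right) + c} = \frac{1}{64 \left(\left(\left(25 - 41\right) - 3\right) + 18\right) + 58909} = \frac{1}{64 \left(\left(-16 - 3\right) + 18\right) + 58909} = \frac{1}{64 \left(-19 + 18\right) + 58909} = \frac{1}{64 \left(-1\right) + 58909} = \frac{1}{-64 + 58909} = \frac{1}{58845}$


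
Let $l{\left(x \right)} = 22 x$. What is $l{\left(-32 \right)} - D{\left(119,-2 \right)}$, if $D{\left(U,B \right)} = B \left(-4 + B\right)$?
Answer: $-716$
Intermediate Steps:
$l{\left(-32 \right)} - D{\left(119,-2 \right)} = 22 \left(-32\right) - - 2 \left(-4 - 2\right) = -704 - \left(-2\right) \left(-6\right) = -704 - 12 = -716$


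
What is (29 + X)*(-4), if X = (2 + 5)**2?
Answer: -312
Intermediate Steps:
X = 49 (X = 7**2 = 49)
(29 + X)*(-4) = (29 + 49)*(-4) = 78*(-4) = -312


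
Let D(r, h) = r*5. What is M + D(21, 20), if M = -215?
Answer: -110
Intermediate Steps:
D(r, h) = 5*r
M + D(21, 20) = -215 + 5*21 = -215 + 105 = -110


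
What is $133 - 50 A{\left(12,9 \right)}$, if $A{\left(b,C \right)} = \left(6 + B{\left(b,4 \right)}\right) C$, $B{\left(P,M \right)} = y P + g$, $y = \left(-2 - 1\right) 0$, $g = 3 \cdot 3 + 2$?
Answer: $-7517$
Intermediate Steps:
$g = 11$ ($g = 9 + 2 = 11$)
$y = 0$ ($y = \left(-3\right) 0 = 0$)
$B{\left(P,M \right)} = 11$ ($B{\left(P,M \right)} = 0 P + 11 = 0 + 11 = 11$)
$A{\left(b,C \right)} = 17 C$ ($A{\left(b,C \right)} = \left(6 + 11\right) C = 17 C$)
$133 - 50 A{\left(12,9 \right)} = 133 - 50 \cdot 17 \cdot 9 = 133 - 7650 = -7517$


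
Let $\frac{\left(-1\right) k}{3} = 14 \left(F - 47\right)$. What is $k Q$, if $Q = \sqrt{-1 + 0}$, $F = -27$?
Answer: $3108 i \approx 3108.0 i$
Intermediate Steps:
$Q = i$ ($Q = \sqrt{-1} = i \approx 1.0 i$)
$k = 3108$ ($k = - 3 \cdot 14 \left(-27 - 47\right) = - 3 \cdot 14 \left(-74\right) = \left(-3\right) \left(-1036\right) = 3108$)
$k Q = 3108 i$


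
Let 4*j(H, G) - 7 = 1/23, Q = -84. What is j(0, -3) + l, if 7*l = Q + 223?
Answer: 6961/322 ≈ 21.618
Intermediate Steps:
j(H, G) = 81/46 (j(H, G) = 7/4 + (¼)/23 = 7/4 + (¼)*(1/23) = 7/4 + 1/92 = 81/46)
l = 139/7 (l = (-84 + 223)/7 = (⅐)*139 = 139/7 ≈ 19.857)
j(0, -3) + l = 81/46 + 139/7 = 6961/322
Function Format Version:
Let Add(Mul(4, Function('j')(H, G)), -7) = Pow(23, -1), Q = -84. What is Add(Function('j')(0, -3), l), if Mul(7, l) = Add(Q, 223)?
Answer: Rational(6961, 322) ≈ 21.618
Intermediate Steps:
Function('j')(H, G) = Rational(81, 46) (Function('j')(H, G) = Add(Rational(7, 4), Mul(Rational(1, 4), Pow(23, -1))) = Add(Rational(7, 4), Mul(Rational(1, 4), Rational(1, 23))) = Add(Rational(7, 4), Rational(1, 92)) = Rational(81, 46))
l = Rational(139, 7) (l = Mul(Rational(1, 7), Add(-84, 223)) = Mul(Rational(1, 7), 139) = Rational(139, 7) ≈ 19.857)
Add(Function('j')(0, -3), l) = Add(Rational(81, 46), Rational(139, 7)) = Rational(6961, 322)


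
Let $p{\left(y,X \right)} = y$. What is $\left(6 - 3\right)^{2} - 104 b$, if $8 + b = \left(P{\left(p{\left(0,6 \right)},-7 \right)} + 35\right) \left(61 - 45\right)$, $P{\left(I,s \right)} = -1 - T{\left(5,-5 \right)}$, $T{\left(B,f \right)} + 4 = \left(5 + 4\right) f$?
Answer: $-137271$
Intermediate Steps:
$T{\left(B,f \right)} = -4 + 9 f$ ($T{\left(B,f \right)} = -4 + \left(5 + 4\right) f = -4 + 9 f$)
$P{\left(I,s \right)} = 48$ ($P{\left(I,s \right)} = -1 - \left(-4 + 9 \left(-5\right)\right) = -1 - \left(-4 - 45\right) = -1 - -49 = -1 + 49 = 48$)
$b = 1320$ ($b = -8 + \left(48 + 35\right) \left(61 - 45\right) = -8 + 83 \cdot 16 = -8 + 1328 = 1320$)
$\left(6 - 3\right)^{2} - 104 b = \left(6 - 3\right)^{2} - 137280 = 3^{2} - 137280 = 9 - 137280 = -137271$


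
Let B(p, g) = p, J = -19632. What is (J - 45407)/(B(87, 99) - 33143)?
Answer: 65039/33056 ≈ 1.9675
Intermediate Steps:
(J - 45407)/(B(87, 99) - 33143) = (-19632 - 45407)/(87 - 33143) = -65039/(-33056) = -65039*(-1/33056) = 65039/33056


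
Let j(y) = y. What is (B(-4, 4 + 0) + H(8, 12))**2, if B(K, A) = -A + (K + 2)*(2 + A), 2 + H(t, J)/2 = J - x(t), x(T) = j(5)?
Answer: 36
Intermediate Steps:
x(T) = 5
H(t, J) = -14 + 2*J (H(t, J) = -4 + 2*(J - 1*5) = -4 + 2*(J - 5) = -4 + 2*(-5 + J) = -4 + (-10 + 2*J) = -14 + 2*J)
B(K, A) = -A + (2 + A)*(2 + K) (B(K, A) = -A + (2 + K)*(2 + A) = -A + (2 + A)*(2 + K))
(B(-4, 4 + 0) + H(8, 12))**2 = ((4 + (4 + 0) + 2*(-4) + (4 + 0)*(-4)) + (-14 + 2*12))**2 = ((4 + 4 - 8 + 4*(-4)) + (-14 + 24))**2 = ((4 + 4 - 8 - 16) + 10)**2 = (-16 + 10)**2 = (-6)**2 = 36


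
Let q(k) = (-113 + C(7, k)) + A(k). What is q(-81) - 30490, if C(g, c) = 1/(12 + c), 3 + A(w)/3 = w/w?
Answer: -2112022/69 ≈ -30609.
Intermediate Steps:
A(w) = -6 (A(w) = -9 + 3*(w/w) = -9 + 3*1 = -9 + 3 = -6)
q(k) = -119 + 1/(12 + k) (q(k) = (-113 + 1/(12 + k)) - 6 = -119 + 1/(12 + k))
q(-81) - 30490 = (-1427 - 119*(-81))/(12 - 81) - 30490 = (-1427 + 9639)/(-69) - 30490 = -1/69*8212 - 30490 = -8212/69 - 30490 = -2112022/69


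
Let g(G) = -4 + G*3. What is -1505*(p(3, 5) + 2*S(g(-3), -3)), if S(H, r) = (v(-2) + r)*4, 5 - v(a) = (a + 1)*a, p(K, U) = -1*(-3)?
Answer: -4515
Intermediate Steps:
p(K, U) = 3
v(a) = 5 - a*(1 + a) (v(a) = 5 - (a + 1)*a = 5 - (1 + a)*a = 5 - a*(1 + a))
g(G) = -4 + 3*G
S(H, r) = 12 + 4*r (S(H, r) = ((5 - 1*(-2) - 1*(-2)²) + r)*4 = ((5 + 2 - 1*4) + r)*4 = ((5 + 2 - 4) + r)*4 = (3 + r)*4 = 12 + 4*r)
-1505*(p(3, 5) + 2*S(g(-3), -3)) = -1505*(3 + 2*(12 + 4*(-3))) = -1505*(3 + 2*(12 - 12)) = -1505*(3 + 2*0) = -1505*(3 + 0) = -1505*3 = -4515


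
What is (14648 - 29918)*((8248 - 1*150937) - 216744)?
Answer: 5488541910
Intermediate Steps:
(14648 - 29918)*((8248 - 1*150937) - 216744) = -15270*((8248 - 150937) - 216744) = -15270*(-142689 - 216744) = -15270*(-359433) = 5488541910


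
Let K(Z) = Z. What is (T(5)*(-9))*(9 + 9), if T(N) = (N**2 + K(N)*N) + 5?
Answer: -8910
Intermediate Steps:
T(N) = 5 + 2*N**2 (T(N) = (N**2 + N*N) + 5 = (N**2 + N**2) + 5 = 2*N**2 + 5 = 5 + 2*N**2)
(T(5)*(-9))*(9 + 9) = ((5 + 2*5**2)*(-9))*(9 + 9) = ((5 + 2*25)*(-9))*18 = ((5 + 50)*(-9))*18 = (55*(-9))*18 = -495*18 = -8910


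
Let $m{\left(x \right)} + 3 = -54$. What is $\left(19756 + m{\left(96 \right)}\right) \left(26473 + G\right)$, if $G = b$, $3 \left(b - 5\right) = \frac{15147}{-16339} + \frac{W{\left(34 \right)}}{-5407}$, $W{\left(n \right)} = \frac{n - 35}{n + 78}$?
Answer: $\frac{15482654028084590425}{29683910928} \approx 5.2158 \cdot 10^{8}$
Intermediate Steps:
$W{\left(n \right)} = \frac{-35 + n}{78 + n}$
$m{\left(x \right)} = -57$ ($m{\left(x \right)} = -3 - 54 = -57$)
$b = \frac{139246790131}{29683910928}$ ($b = 5 + \frac{\frac{15147}{-16339} + \frac{\frac{1}{78 + 34} \left(-35 + 34\right)}{-5407}}{3} = 5 + \frac{15147 \left(- \frac{1}{16339}\right) + \frac{1}{112} \left(-1\right) \left(- \frac{1}{5407}\right)}{3} = 5 + \frac{- \frac{15147}{16339} + \frac{1}{112} \left(-1\right) \left(- \frac{1}{5407}\right)}{3} = 5 + \frac{- \frac{15147}{16339} - - \frac{1}{605584}}{3} = 5 + \frac{- \frac{15147}{16339} + \frac{1}{605584}}{3} = 5 + \frac{1}{3} \left(- \frac{9172764509}{9894636976}\right) = 5 - \frac{9172764509}{29683910928} = \frac{139246790131}{29683910928} \approx 4.691$)
$G = \frac{139246790131}{29683910928} \approx 4.691$
$\left(19756 + m{\left(96 \right)}\right) \left(26473 + G\right) = \left(19756 - 57\right) \left(26473 + \frac{139246790131}{29683910928}\right) = 19699 \cdot \frac{785961420787075}{29683910928} = \frac{15482654028084590425}{29683910928}$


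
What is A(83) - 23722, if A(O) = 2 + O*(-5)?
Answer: -24135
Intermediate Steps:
A(O) = 2 - 5*O
A(83) - 23722 = (2 - 5*83) - 23722 = (2 - 415) - 23722 = -413 - 23722 = -24135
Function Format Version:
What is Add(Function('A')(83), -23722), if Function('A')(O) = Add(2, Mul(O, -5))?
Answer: -24135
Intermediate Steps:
Function('A')(O) = Add(2, Mul(-5, O))
Add(Function('A')(83), -23722) = Add(Add(2, Mul(-5, 83)), -23722) = Add(Add(2, -415), -23722) = Add(-413, -23722) = -24135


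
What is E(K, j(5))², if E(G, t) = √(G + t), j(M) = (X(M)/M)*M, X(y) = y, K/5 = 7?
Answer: 40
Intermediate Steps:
K = 35 (K = 5*7 = 35)
j(M) = M (j(M) = (M/M)*M = 1*M = M)
E(K, j(5))² = (√(35 + 5))² = (√40)² = (2*√10)² = 40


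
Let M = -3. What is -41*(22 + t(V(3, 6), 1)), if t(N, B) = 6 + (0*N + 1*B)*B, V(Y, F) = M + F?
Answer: -1189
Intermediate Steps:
V(Y, F) = -3 + F
t(N, B) = 6 + B**2 (t(N, B) = 6 + (0 + B)*B = 6 + B*B = 6 + B**2)
-41*(22 + t(V(3, 6), 1)) = -41*(22 + (6 + 1**2)) = -41*(22 + (6 + 1)) = -41*(22 + 7) = -41*29 = -1189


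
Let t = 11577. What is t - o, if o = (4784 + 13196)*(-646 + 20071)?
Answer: -349249923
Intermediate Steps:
o = 349261500 (o = 17980*19425 = 349261500)
t - o = 11577 - 1*349261500 = 11577 - 349261500 = -349249923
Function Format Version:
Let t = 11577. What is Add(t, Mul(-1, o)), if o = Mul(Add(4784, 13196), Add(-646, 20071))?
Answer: -349249923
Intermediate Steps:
o = 349261500 (o = Mul(17980, 19425) = 349261500)
Add(t, Mul(-1, o)) = Add(11577, Mul(-1, 349261500)) = Add(11577, -349261500) = -349249923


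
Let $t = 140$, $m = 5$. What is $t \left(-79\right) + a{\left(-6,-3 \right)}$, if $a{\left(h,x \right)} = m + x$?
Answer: $-11058$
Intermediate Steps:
$a{\left(h,x \right)} = 5 + x$
$t \left(-79\right) + a{\left(-6,-3 \right)} = 140 \left(-79\right) + \left(5 - 3\right) = -11060 + 2 = -11058$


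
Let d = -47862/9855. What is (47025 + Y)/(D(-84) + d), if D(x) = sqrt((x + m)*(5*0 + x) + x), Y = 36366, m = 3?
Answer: 242801652555/4014583438 + 199975787550*sqrt(105)/2007291719 ≈ 1081.3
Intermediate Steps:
d = -5318/1095 (d = -47862*1/9855 = -5318/1095 ≈ -4.8566)
D(x) = sqrt(x + x*(3 + x)) (D(x) = sqrt((x + 3)*(5*0 + x) + x) = sqrt((3 + x)*(0 + x) + x) = sqrt((3 + x)*x + x) = sqrt(x*(3 + x) + x) = sqrt(x + x*(3 + x)))
(47025 + Y)/(D(-84) + d) = (47025 + 36366)/(sqrt(-84*(4 - 84)) - 5318/1095) = 83391/(sqrt(-84*(-80)) - 5318/1095) = 83391/(sqrt(6720) - 5318/1095) = 83391/(8*sqrt(105) - 5318/1095) = 83391/(-5318/1095 + 8*sqrt(105))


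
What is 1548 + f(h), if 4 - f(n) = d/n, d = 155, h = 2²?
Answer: 6053/4 ≈ 1513.3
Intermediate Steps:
h = 4
f(n) = 4 - 155/n
1548 + f(h) = 1548 + (4 - 155/4) = 1548 - 139/4 = 6053/4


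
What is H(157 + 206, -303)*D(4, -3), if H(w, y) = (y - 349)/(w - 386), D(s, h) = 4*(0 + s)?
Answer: 10432/23 ≈ 453.57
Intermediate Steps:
D(s, h) = 4*s
H(w, y) = (-349 + y)/(-386 + w)
H(157 + 206, -303)*D(4, -3) = ((-349 - 303)/(-386 + (157 + 206)))*(4*4) = (-652/(-386 + 363))*16 = (-652/(-23))*16 = -1/23*(-652)*16 = (652/23)*16 = 10432/23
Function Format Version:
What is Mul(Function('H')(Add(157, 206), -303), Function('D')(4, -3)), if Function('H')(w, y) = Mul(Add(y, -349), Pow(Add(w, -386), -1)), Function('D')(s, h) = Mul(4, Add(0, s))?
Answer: Rational(10432, 23) ≈ 453.57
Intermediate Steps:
Function('D')(s, h) = Mul(4, s)
Function('H')(w, y) = Mul(Pow(Add(-386, w), -1), Add(-349, y)) (Function('H')(w, y) = Mul(Add(-349, y), Pow(Add(-386, w), -1)) = Mul(Pow(Add(-386, w), -1), Add(-349, y)))
Mul(Function('H')(Add(157, 206), -303), Function('D')(4, -3)) = Mul(Mul(Pow(Add(-386, Add(157, 206)), -1), Add(-349, -303)), Mul(4, 4)) = Mul(Mul(Pow(Add(-386, 363), -1), -652), 16) = Mul(Mul(Pow(-23, -1), -652), 16) = Mul(Mul(Rational(-1, 23), -652), 16) = Mul(Rational(652, 23), 16) = Rational(10432, 23)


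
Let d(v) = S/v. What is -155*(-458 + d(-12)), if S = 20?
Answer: 213745/3 ≈ 71248.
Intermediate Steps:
d(v) = 20/v
-155*(-458 + d(-12)) = -155*(-458 + 20/(-12)) = -155*(-458 + 20*(-1/12)) = -155*(-458 - 5/3) = -155*(-1379/3) = 213745/3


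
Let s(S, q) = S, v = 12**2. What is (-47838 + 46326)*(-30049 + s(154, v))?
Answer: 45201240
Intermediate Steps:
v = 144
(-47838 + 46326)*(-30049 + s(154, v)) = (-47838 + 46326)*(-30049 + 154) = -1512*(-29895) = 45201240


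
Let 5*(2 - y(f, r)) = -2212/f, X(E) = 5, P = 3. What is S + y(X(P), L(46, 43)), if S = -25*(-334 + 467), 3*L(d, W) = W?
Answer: -80863/25 ≈ -3234.5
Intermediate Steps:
L(d, W) = W/3
y(f, r) = 2 + 2212/(5*f) (y(f, r) = 2 - (-2212)/(5*f) = 2 + 2212/(5*f))
S = -3325 (S = -25*133 = -3325)
S + y(X(P), L(46, 43)) = -3325 + (2 + (2212/5)/5) = -3325 + (2 + (2212/5)*(⅕)) = -3325 + (2 + 2212/25) = -3325 + 2262/25 = -80863/25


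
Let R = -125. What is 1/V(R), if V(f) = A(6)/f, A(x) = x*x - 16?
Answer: -25/4 ≈ -6.2500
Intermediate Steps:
A(x) = -16 + x² (A(x) = x² - 16 = -16 + x²)
V(f) = 20/f (V(f) = (-16 + 6²)/f = (-16 + 36)/f = 20/f)
1/V(R) = 1/(20/(-125)) = 1/(20*(-1/125)) = 1/(-4/25) = -25/4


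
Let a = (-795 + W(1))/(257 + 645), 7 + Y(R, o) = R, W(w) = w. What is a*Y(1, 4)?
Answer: 2382/451 ≈ 5.2816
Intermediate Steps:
Y(R, o) = -7 + R
a = -397/451 (a = (-795 + 1)/(257 + 645) = -794/902 = -794*1/902 = -397/451 ≈ -0.88027)
a*Y(1, 4) = -397*(-7 + 1)/451 = -397/451*(-6) = 2382/451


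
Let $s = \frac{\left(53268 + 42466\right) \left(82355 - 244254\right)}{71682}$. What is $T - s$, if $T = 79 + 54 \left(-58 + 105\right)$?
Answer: $\frac{7843415330}{35841} \approx 2.1884 \cdot 10^{5}$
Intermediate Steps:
$s = - \frac{7749619433}{35841}$ ($s = 95734 \left(-161899\right) \frac{1}{71682} = \left(-15499238866\right) \frac{1}{71682} = - \frac{7749619433}{35841} \approx -2.1622 \cdot 10^{5}$)
$T = 2617$ ($T = 79 + 54 \cdot 47 = 79 + 2538 = 2617$)
$T - s = 2617 - - \frac{7749619433}{35841} = 2617 + \frac{7749619433}{35841} = \frac{7843415330}{35841}$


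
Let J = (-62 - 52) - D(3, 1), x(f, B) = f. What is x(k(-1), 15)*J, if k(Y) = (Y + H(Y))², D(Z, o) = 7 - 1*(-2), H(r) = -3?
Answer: -1968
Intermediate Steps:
D(Z, o) = 9 (D(Z, o) = 7 + 2 = 9)
k(Y) = (-3 + Y)² (k(Y) = (Y - 3)² = (-3 + Y)²)
J = -123 (J = (-62 - 52) - 1*9 = -114 - 9 = -123)
x(k(-1), 15)*J = (-3 - 1)²*(-123) = (-4)²*(-123) = 16*(-123) = -1968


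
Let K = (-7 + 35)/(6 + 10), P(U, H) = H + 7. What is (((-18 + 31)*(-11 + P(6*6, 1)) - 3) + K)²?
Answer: 25921/16 ≈ 1620.1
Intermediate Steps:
P(U, H) = 7 + H
K = 7/4 (K = 28/16 = 28*(1/16) = 7/4 ≈ 1.7500)
(((-18 + 31)*(-11 + P(6*6, 1)) - 3) + K)² = (((-18 + 31)*(-11 + (7 + 1)) - 3) + 7/4)² = ((13*(-11 + 8) - 3) + 7/4)² = ((13*(-3) - 3) + 7/4)² = ((-39 - 3) + 7/4)² = (-42 + 7/4)² = (-161/4)² = 25921/16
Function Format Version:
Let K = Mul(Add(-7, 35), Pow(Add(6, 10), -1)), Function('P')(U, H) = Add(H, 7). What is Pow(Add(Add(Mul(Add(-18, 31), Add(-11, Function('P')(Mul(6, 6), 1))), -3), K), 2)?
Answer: Rational(25921, 16) ≈ 1620.1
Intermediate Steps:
Function('P')(U, H) = Add(7, H)
K = Rational(7, 4) (K = Mul(28, Pow(16, -1)) = Mul(28, Rational(1, 16)) = Rational(7, 4) ≈ 1.7500)
Pow(Add(Add(Mul(Add(-18, 31), Add(-11, Function('P')(Mul(6, 6), 1))), -3), K), 2) = Pow(Add(Add(Mul(Add(-18, 31), Add(-11, Add(7, 1))), -3), Rational(7, 4)), 2) = Pow(Add(Add(Mul(13, Add(-11, 8)), -3), Rational(7, 4)), 2) = Pow(Add(Add(Mul(13, -3), -3), Rational(7, 4)), 2) = Pow(Add(Add(-39, -3), Rational(7, 4)), 2) = Pow(Add(-42, Rational(7, 4)), 2) = Pow(Rational(-161, 4), 2) = Rational(25921, 16)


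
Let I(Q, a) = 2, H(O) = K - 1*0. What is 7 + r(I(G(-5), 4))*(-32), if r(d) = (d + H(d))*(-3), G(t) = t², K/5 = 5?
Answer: 2599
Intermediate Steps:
K = 25 (K = 5*5 = 25)
H(O) = 25 (H(O) = 25 - 1*0 = 25 + 0 = 25)
r(d) = -75 - 3*d (r(d) = (d + 25)*(-3) = (25 + d)*(-3) = -75 - 3*d)
7 + r(I(G(-5), 4))*(-32) = 7 + (-75 - 3*2)*(-32) = 7 + (-75 - 6)*(-32) = 7 - 81*(-32) = 7 + 2592 = 2599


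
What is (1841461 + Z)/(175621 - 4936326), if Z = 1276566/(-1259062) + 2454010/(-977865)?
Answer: -233010167899214/602399287250355 ≈ -0.38680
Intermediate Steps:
Z = -445843777/126535731 (Z = 1276566*(-1/1259062) + 2454010*(-1/977865) = -638283/629531 - 490802/195573 = -445843777/126535731 ≈ -3.5235)
(1841461 + Z)/(175621 - 4936326) = (1841461 - 445843777/126535731)/(175621 - 4936326) = (233010167899214/126535731)/(-4760705) = (233010167899214/126535731)*(-1/4760705) = -233010167899214/602399287250355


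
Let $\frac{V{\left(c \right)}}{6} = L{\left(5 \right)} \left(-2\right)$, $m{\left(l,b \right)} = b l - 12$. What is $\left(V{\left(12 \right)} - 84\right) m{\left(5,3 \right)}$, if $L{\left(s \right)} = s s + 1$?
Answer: $-1188$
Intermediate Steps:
$m{\left(l,b \right)} = -12 + b l$
$L{\left(s \right)} = 1 + s^{2}$ ($L{\left(s \right)} = s^{2} + 1 = 1 + s^{2}$)
$V{\left(c \right)} = -312$ ($V{\left(c \right)} = 6 \left(1 + 5^{2}\right) \left(-2\right) = 6 \left(1 + 25\right) \left(-2\right) = 6 \cdot 26 \left(-2\right) = 6 \left(-52\right) = -312$)
$\left(V{\left(12 \right)} - 84\right) m{\left(5,3 \right)} = \left(-312 - 84\right) \left(-12 + 3 \cdot 5\right) = - 396 \left(-12 + 15\right) = \left(-396\right) 3 = -1188$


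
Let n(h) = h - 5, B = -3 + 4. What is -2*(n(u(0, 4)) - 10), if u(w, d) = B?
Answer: 28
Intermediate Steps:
B = 1
u(w, d) = 1
n(h) = -5 + h
-2*(n(u(0, 4)) - 10) = -2*((-5 + 1) - 10) = -2*(-4 - 10) = -2*(-14) = 28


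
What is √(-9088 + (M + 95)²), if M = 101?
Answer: 4*√1833 ≈ 171.25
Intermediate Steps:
√(-9088 + (M + 95)²) = √(-9088 + (101 + 95)²) = √(-9088 + 196²) = √(-9088 + 38416) = √29328 = 4*√1833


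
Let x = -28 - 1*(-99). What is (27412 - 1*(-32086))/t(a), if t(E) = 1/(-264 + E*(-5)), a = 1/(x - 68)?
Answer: -47419906/3 ≈ -1.5807e+7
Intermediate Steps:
x = 71 (x = -28 + 99 = 71)
a = ⅓ (a = 1/(71 - 68) = 1/3 = ⅓ ≈ 0.33333)
t(E) = 1/(-264 - 5*E)
(27412 - 1*(-32086))/t(a) = (27412 - 1*(-32086))/((-1/(264 + 5*(⅓)))) = (27412 + 32086)/((-1/(264 + 5/3))) = 59498/((-1/797/3)) = 59498/((-1*3/797)) = 59498/(-3/797) = 59498*(-797/3) = -47419906/3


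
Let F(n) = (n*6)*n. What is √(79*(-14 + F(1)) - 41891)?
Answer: I*√42523 ≈ 206.21*I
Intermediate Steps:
F(n) = 6*n² (F(n) = (6*n)*n = 6*n²)
√(79*(-14 + F(1)) - 41891) = √(79*(-14 + 6*1²) - 41891) = √(79*(-14 + 6*1) - 41891) = √(79*(-14 + 6) - 41891) = √(79*(-8) - 41891) = √(-632 - 41891) = √(-42523) = I*√42523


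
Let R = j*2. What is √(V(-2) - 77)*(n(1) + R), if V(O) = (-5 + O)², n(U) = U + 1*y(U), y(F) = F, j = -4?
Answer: -12*I*√7 ≈ -31.749*I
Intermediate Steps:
n(U) = 2*U (n(U) = U + 1*U = U + U = 2*U)
R = -8 (R = -4*2 = -8)
√(V(-2) - 77)*(n(1) + R) = √((-5 - 2)² - 77)*(2*1 - 8) = √((-7)² - 77)*(2 - 8) = √(49 - 77)*(-6) = √(-28)*(-6) = (2*I*√7)*(-6) = -12*I*√7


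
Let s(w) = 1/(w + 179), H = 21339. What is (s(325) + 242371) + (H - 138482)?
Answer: 63114913/504 ≈ 1.2523e+5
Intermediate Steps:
s(w) = 1/(179 + w)
(s(325) + 242371) + (H - 138482) = (1/(179 + 325) + 242371) + (21339 - 138482) = (1/504 + 242371) - 117143 = 122154985/504 - 117143 = 63114913/504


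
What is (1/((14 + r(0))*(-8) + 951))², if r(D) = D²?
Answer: 1/703921 ≈ 1.4206e-6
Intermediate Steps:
(1/((14 + r(0))*(-8) + 951))² = (1/((14 + 0²)*(-8) + 951))² = (1/((14 + 0)*(-8) + 951))² = (1/(14*(-8) + 951))² = (1/(-112 + 951))² = (1/839)² = 1/703921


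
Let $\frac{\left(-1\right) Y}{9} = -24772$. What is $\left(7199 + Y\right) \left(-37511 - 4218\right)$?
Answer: $-9603804163$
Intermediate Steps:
$Y = 222948$ ($Y = \left(-9\right) \left(-24772\right) = 222948$)
$\left(7199 + Y\right) \left(-37511 - 4218\right) = \left(7199 + 222948\right) \left(-37511 - 4218\right) = 230147 \left(-41729\right) = -9603804163$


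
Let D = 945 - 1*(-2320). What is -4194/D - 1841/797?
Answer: -9353483/2602205 ≈ -3.5944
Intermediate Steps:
D = 3265 (D = 945 + 2320 = 3265)
-4194/D - 1841/797 = -4194/3265 - 1841/797 = -9353483/2602205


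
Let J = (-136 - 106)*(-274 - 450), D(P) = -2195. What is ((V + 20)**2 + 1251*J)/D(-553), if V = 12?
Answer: -219186232/2195 ≈ -99857.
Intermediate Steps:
J = 175208 (J = -242*(-724) = 175208)
((V + 20)**2 + 1251*J)/D(-553) = ((12 + 20)**2 + 1251*175208)/(-2195) = (32**2 + 219185208)*(-1/2195) = (1024 + 219185208)*(-1/2195) = 219186232*(-1/2195) = -219186232/2195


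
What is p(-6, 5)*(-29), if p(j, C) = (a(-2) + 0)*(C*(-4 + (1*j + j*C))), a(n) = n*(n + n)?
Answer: 46400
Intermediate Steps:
a(n) = 2*n² (a(n) = n*(2*n) = 2*n²)
p(j, C) = 8*C*(-4 + j + C*j) (p(j, C) = (2*(-2)² + 0)*(C*(-4 + (1*j + j*C))) = (2*4 + 0)*(C*(-4 + (j + C*j))) = (8 + 0)*(C*(-4 + j + C*j)) = 8*(C*(-4 + j + C*j)) = 8*C*(-4 + j + C*j))
p(-6, 5)*(-29) = (8*5*(-4 - 6 + 5*(-6)))*(-29) = (8*5*(-4 - 6 - 30))*(-29) = (8*5*(-40))*(-29) = -1600*(-29) = 46400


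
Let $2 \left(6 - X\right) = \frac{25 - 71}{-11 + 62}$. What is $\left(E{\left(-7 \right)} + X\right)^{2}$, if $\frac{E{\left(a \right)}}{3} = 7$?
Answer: $\frac{1960000}{2601} \approx 753.56$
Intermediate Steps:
$E{\left(a \right)} = 21$ ($E{\left(a \right)} = 3 \cdot 7 = 21$)
$X = \frac{329}{51}$ ($X = 6 - \frac{\left(25 - 71\right) \frac{1}{-11 + 62}}{2} = 6 - \frac{\left(-46\right) \frac{1}{51}}{2} = 6 - - \frac{23}{51} = 6 + \frac{23}{51} = \frac{329}{51} \approx 6.451$)
$\left(E{\left(-7 \right)} + X\right)^{2} = \left(21 + \frac{329}{51}\right)^{2} = \left(\frac{1400}{51}\right)^{2} = \frac{1960000}{2601}$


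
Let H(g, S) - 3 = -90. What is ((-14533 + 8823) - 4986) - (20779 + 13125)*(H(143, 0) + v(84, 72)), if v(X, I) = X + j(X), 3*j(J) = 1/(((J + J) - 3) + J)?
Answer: 67955048/747 ≈ 90971.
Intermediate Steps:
H(g, S) = -87 (H(g, S) = 3 - 90 = -87)
j(J) = 1/(3*(-3 + 3*J)) (j(J) = 1/(3*(((J + J) - 3) + J)) = 1/(3*((2*J - 3) + J)) = 1/(3*((-3 + 2*J) + J)) = 1/(3*(-3 + 3*J)))
v(X, I) = X + 1/(9*(-1 + X))
((-14533 + 8823) - 4986) - (20779 + 13125)*(H(143, 0) + v(84, 72)) = ((-14533 + 8823) - 4986) - (20779 + 13125)*(-87 + (⅑ + 84*(-1 + 84))/(-1 + 84)) = (-5710 - 4986) - 33904*(-87 + (⅑ + 84*83)/83) = -10696 - 33904*(-87 + (⅑ + 6972)/83) = -10696 - 33904*(-87 + (1/83)*(62749/9)) = -10696 - 33904*(-87 + 62749/747) = -10696 - 33904*(-2240)/747 = -10696 - 1*(-75944960/747) = -10696 + 75944960/747 = 67955048/747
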